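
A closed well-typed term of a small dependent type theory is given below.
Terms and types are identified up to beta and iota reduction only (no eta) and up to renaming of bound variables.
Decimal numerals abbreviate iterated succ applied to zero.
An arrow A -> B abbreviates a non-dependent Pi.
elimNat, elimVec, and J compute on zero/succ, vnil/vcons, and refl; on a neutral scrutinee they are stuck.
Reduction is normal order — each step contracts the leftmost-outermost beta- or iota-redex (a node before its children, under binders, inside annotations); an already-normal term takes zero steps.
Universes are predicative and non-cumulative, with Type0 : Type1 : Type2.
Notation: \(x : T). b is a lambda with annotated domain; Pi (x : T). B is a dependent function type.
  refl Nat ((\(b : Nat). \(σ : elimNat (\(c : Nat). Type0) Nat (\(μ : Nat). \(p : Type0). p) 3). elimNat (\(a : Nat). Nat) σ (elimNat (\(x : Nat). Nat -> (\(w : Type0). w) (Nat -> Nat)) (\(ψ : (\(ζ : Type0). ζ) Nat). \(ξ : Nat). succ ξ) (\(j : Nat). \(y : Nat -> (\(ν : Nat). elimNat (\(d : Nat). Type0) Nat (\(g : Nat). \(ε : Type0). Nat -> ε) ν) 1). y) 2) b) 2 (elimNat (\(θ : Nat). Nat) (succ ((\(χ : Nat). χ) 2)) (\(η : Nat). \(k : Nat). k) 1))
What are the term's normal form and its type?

resulting normal form:
  refl Nat 5
inferred type:
  Eq Nat 5 5


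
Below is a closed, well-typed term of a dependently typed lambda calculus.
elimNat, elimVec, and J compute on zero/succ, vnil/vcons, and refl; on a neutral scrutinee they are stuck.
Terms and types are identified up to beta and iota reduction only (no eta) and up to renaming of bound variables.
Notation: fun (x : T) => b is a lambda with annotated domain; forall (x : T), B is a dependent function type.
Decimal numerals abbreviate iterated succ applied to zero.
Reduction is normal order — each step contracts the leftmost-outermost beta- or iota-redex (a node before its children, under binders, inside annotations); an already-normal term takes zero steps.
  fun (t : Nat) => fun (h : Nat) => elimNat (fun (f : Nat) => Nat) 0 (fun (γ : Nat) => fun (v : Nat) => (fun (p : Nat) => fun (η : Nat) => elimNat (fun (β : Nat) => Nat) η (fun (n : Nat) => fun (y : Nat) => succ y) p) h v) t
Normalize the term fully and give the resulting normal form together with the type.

resulting normal form:
  fun (t : Nat) => fun (h : Nat) => elimNat (fun (f : Nat) => Nat) 0 (fun (γ : Nat) => fun (v : Nat) => elimNat (fun (p : Nat) => Nat) v (fun (η : Nat) => fun (β : Nat) => succ β) h) t
the term's type:
  forall (t : Nat), forall (h : Nat), Nat


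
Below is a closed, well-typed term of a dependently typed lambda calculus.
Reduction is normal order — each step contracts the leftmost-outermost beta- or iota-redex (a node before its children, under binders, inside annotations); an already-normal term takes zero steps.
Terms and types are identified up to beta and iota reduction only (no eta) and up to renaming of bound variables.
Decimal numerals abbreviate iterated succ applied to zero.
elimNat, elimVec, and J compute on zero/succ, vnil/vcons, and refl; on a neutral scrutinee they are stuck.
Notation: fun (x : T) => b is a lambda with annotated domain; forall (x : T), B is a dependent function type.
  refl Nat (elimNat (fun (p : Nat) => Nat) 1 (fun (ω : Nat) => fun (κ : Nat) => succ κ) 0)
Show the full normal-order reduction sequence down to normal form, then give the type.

normal-order reduction sequence:
  refl Nat (elimNat (fun (p : Nat) => Nat) 1 (fun (ω : Nat) => fun (κ : Nat) => succ κ) 0)
  ~> refl Nat 1
type:
  Eq Nat 1 1


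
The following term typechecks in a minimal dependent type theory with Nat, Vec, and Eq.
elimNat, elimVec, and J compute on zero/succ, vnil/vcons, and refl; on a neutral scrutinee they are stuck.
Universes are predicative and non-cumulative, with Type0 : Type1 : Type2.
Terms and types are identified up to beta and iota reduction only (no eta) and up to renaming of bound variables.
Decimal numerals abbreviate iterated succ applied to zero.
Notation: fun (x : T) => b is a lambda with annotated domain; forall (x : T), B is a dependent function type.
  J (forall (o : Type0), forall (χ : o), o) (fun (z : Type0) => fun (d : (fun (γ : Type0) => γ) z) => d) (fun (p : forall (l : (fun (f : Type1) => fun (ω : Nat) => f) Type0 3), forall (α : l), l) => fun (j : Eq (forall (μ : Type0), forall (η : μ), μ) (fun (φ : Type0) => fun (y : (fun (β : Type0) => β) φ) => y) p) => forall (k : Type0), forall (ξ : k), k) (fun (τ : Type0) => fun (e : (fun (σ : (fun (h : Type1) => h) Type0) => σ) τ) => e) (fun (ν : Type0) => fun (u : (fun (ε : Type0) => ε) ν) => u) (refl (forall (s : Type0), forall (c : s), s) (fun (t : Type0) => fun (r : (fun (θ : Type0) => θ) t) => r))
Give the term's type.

the term's type:
  forall (o : Type0), forall (χ : o), o


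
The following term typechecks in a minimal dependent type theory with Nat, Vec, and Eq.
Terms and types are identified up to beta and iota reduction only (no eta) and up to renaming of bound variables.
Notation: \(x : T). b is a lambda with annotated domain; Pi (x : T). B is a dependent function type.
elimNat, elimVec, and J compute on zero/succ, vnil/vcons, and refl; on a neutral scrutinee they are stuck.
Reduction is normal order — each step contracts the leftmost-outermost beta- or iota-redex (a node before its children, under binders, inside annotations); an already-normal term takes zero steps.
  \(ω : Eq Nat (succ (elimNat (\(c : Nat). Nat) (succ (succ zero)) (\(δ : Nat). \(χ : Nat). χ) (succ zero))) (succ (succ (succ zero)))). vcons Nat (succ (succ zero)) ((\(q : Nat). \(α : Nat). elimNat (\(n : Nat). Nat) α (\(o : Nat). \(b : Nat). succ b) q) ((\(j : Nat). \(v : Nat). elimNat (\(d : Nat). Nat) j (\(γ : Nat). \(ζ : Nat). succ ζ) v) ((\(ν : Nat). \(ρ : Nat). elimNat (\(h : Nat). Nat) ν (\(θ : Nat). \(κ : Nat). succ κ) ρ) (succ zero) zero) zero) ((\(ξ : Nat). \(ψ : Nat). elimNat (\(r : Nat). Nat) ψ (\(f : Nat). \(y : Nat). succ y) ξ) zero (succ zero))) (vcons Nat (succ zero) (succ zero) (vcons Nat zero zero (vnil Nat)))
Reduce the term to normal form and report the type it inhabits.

resulting normal form:
  \(ω : Eq Nat (succ (succ (succ zero))) (succ (succ (succ zero)))). vcons Nat (succ (succ zero)) (succ (succ zero)) (vcons Nat (succ zero) (succ zero) (vcons Nat zero zero (vnil Nat)))
type:
  Pi (ω : Eq Nat (succ (succ (succ zero))) (succ (succ (succ zero)))). Vec Nat (succ (succ (succ zero)))
observation: the term reaches its normal form after 19 normal-order steps.


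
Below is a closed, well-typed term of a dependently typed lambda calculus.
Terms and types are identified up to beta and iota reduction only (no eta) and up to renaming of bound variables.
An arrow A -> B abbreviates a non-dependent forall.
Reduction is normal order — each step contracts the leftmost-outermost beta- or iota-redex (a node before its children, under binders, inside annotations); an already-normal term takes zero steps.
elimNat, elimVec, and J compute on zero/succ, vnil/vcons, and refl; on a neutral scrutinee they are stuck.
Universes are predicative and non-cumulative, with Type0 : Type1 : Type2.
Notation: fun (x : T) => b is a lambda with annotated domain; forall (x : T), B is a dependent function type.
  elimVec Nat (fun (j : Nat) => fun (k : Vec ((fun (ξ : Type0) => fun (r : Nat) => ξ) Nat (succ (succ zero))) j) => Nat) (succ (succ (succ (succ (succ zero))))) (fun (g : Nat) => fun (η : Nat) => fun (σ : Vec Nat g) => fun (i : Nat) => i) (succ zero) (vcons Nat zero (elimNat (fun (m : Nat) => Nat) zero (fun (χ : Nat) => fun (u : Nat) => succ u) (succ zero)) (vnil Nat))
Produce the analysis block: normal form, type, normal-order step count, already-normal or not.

normal form:
  succ (succ (succ (succ (succ zero))))
type:
  Nat
reduction steps (normal order): 6
term was already normal: no
first redex: an elimVec iota-redex


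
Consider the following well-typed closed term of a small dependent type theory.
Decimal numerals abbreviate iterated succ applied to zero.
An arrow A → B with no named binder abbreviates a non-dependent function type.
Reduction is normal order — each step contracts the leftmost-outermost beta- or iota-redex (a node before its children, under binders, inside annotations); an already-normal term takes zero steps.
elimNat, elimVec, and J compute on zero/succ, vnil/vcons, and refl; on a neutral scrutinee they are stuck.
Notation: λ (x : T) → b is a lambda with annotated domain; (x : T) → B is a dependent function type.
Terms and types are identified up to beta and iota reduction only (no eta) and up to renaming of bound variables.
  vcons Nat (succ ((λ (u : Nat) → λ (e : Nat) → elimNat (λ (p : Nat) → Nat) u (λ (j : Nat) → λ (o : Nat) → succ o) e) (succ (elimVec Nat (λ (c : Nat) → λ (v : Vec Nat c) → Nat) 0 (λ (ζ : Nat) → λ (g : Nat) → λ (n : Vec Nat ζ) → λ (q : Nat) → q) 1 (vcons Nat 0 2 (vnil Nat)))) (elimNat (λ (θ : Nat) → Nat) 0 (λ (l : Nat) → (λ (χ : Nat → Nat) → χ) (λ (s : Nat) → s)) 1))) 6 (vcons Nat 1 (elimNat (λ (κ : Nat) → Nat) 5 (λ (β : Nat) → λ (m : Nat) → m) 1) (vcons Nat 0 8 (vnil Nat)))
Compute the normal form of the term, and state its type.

resulting normal form:
  vcons Nat 2 6 (vcons Nat 1 5 (vcons Nat 0 8 (vnil Nat)))
type:
  Vec Nat 3
observation: the leftmost-outermost redex is a beta-redex, and normalization takes 18 steps.


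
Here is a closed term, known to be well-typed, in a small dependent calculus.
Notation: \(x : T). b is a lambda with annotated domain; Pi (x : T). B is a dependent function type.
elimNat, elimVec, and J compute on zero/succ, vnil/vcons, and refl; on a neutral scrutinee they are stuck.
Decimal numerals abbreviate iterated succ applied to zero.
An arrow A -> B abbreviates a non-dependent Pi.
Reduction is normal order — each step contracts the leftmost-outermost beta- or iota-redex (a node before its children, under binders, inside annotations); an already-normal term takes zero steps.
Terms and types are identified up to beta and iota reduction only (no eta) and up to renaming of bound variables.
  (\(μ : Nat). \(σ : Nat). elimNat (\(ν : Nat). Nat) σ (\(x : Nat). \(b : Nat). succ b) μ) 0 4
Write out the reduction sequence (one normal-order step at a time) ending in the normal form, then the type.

reduction (normal order):
  (\(μ : Nat). \(σ : Nat). elimNat (\(ν : Nat). Nat) σ (\(x : Nat). \(b : Nat). succ b) μ) 0 4
  ~> (\(μ : Nat). elimNat (\(σ : Nat). Nat) μ (\(ν : Nat). \(x : Nat). succ x) 0) 4
  ~> elimNat (\(μ : Nat). Nat) 4 (\(σ : Nat). \(ν : Nat). succ ν) 0
  ~> 4
the term's type:
  Nat


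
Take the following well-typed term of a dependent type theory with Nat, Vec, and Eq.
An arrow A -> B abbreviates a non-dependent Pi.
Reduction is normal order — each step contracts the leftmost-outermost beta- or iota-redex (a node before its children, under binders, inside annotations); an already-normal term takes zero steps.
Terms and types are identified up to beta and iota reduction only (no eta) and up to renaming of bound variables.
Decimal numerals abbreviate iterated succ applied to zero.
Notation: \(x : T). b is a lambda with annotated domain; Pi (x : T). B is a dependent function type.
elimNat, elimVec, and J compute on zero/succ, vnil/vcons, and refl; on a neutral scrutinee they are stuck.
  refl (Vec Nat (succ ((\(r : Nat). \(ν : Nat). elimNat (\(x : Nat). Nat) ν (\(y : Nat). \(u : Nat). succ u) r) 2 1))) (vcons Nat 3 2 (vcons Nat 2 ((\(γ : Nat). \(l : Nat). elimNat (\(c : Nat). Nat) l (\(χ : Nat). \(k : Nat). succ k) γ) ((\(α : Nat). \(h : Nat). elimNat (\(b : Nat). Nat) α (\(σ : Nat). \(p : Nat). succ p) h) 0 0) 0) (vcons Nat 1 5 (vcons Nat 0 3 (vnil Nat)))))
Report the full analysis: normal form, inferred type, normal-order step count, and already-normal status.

reduced normal form:
  refl (Vec Nat 4) (vcons Nat 3 2 (vcons Nat 2 0 (vcons Nat 1 5 (vcons Nat 0 3 (vnil Nat)))))
the term's type:
  Eq (Vec Nat 4) (vcons Nat 3 2 (vcons Nat 2 0 (vcons Nat 1 5 (vcons Nat 0 3 (vnil Nat))))) (vcons Nat 3 2 (vcons Nat 2 0 (vcons Nat 1 5 (vcons Nat 0 3 (vnil Nat)))))
reduction steps (normal order): 15
already normal: no
first contracted redex: a beta-redex


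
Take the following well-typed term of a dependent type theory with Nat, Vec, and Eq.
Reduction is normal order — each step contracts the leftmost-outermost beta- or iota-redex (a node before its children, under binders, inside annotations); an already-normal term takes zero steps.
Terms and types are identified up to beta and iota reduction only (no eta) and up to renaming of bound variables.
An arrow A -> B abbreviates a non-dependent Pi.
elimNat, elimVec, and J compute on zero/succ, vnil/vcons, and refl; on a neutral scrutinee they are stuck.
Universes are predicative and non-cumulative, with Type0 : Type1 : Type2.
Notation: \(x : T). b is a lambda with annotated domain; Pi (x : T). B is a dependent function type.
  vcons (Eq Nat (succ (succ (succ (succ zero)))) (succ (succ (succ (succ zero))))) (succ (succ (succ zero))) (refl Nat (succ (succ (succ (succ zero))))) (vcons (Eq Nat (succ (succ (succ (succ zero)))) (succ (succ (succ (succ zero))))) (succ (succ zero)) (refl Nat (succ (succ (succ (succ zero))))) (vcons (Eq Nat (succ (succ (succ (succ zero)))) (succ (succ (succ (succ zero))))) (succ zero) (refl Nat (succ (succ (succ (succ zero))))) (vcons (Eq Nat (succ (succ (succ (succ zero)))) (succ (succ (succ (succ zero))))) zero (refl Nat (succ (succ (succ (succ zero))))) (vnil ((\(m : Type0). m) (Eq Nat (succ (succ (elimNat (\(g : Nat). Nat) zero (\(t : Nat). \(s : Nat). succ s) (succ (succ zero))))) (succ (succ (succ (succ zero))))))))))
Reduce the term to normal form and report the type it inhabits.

reduced normal form:
  vcons (Eq Nat (succ (succ (succ (succ zero)))) (succ (succ (succ (succ zero))))) (succ (succ (succ zero))) (refl Nat (succ (succ (succ (succ zero))))) (vcons (Eq Nat (succ (succ (succ (succ zero)))) (succ (succ (succ (succ zero))))) (succ (succ zero)) (refl Nat (succ (succ (succ (succ zero))))) (vcons (Eq Nat (succ (succ (succ (succ zero)))) (succ (succ (succ (succ zero))))) (succ zero) (refl Nat (succ (succ (succ (succ zero))))) (vcons (Eq Nat (succ (succ (succ (succ zero)))) (succ (succ (succ (succ zero))))) zero (refl Nat (succ (succ (succ (succ zero))))) (vnil (Eq Nat (succ (succ (succ (succ zero)))) (succ (succ (succ (succ zero)))))))))
the term's type:
  Vec (Eq Nat (succ (succ (succ (succ zero)))) (succ (succ (succ (succ zero))))) (succ (succ (succ (succ zero))))


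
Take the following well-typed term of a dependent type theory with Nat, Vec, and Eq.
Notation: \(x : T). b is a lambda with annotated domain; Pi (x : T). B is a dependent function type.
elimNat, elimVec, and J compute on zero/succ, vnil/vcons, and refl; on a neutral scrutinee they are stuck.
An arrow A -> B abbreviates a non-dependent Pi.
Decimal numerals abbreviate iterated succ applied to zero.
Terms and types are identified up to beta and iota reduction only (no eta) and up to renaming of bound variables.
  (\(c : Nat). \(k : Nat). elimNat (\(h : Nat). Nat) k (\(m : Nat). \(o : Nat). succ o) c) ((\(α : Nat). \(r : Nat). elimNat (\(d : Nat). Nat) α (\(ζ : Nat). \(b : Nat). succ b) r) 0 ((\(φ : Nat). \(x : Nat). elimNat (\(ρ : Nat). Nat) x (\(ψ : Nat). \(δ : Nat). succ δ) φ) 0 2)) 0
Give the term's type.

inferred type:
  Nat


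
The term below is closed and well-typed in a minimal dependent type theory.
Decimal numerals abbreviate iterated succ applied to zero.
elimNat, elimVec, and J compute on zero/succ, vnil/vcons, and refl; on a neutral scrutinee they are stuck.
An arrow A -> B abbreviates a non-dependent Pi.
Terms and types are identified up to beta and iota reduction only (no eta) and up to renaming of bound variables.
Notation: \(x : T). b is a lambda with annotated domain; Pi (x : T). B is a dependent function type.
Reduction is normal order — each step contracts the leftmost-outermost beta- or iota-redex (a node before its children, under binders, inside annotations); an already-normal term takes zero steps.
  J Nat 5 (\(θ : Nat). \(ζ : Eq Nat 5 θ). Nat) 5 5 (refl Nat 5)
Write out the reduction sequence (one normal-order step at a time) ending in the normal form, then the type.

reduction (normal order):
  J Nat 5 (\(θ : Nat). \(ζ : Eq Nat 5 θ). Nat) 5 5 (refl Nat 5)
  ~> 5
type:
  Nat


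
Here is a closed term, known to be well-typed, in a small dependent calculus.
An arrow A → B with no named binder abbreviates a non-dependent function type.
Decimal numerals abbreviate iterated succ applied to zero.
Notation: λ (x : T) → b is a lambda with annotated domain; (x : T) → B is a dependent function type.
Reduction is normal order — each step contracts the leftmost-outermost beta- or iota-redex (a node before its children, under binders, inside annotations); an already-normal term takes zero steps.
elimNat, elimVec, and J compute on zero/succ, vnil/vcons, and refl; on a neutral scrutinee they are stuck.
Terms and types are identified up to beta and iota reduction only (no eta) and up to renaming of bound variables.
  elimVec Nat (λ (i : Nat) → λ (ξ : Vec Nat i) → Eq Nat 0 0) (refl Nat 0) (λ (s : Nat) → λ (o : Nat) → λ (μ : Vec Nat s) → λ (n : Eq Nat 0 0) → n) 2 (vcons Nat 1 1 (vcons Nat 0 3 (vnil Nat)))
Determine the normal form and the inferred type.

resulting normal form:
  refl Nat 0
type:
  Eq Nat 0 0


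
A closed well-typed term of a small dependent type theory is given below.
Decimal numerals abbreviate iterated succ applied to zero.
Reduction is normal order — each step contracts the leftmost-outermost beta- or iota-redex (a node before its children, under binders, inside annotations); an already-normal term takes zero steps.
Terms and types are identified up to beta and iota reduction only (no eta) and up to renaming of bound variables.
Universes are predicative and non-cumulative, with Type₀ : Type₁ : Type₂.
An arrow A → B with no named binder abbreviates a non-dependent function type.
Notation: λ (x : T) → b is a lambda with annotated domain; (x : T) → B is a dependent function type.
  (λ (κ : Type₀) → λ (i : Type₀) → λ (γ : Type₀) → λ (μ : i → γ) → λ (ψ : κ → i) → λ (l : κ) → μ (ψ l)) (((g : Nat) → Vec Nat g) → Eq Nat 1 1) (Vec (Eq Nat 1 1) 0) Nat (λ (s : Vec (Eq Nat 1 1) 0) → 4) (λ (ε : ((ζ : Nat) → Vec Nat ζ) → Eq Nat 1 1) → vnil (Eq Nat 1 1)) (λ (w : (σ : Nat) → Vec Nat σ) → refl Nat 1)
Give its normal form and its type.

reduced normal form:
  4
type:
  Nat
observation: the term reaches its normal form after 7 normal-order steps.


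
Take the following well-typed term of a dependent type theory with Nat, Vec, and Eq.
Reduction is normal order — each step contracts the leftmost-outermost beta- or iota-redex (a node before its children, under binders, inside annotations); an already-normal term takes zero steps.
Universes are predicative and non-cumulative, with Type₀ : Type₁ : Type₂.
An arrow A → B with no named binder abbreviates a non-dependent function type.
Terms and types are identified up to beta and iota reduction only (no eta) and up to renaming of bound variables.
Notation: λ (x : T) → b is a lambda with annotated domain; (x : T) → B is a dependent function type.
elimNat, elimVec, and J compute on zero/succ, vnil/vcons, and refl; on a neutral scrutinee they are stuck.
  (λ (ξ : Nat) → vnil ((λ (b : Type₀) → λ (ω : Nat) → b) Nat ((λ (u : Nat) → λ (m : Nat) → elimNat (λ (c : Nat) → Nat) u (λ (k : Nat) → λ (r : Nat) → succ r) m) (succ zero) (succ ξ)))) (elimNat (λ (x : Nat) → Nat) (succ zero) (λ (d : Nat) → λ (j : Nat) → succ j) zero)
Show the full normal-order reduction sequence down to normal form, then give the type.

normal-order reduction:
  (λ (ξ : Nat) → vnil ((λ (b : Type₀) → λ (ω : Nat) → b) Nat ((λ (u : Nat) → λ (m : Nat) → elimNat (λ (c : Nat) → Nat) u (λ (k : Nat) → λ (r : Nat) → succ r) m) (succ zero) (succ ξ)))) (elimNat (λ (x : Nat) → Nat) (succ zero) (λ (d : Nat) → λ (j : Nat) → succ j) zero)
  ~> vnil ((λ (ξ : Type₀) → λ (b : Nat) → ξ) Nat ((λ (ω : Nat) → λ (u : Nat) → elimNat (λ (m : Nat) → Nat) ω (λ (c : Nat) → λ (k : Nat) → succ k) u) (succ zero) (succ (elimNat (λ (r : Nat) → Nat) (succ zero) (λ (x : Nat) → λ (d : Nat) → succ d) zero))))
  ~> vnil ((λ (ξ : Nat) → Nat) ((λ (b : Nat) → λ (ω : Nat) → elimNat (λ (u : Nat) → Nat) b (λ (m : Nat) → λ (c : Nat) → succ c) ω) (succ zero) (succ (elimNat (λ (k : Nat) → Nat) (succ zero) (λ (r : Nat) → λ (x : Nat) → succ x) zero))))
  ~> vnil Nat
inferred type:
  Vec Nat zero


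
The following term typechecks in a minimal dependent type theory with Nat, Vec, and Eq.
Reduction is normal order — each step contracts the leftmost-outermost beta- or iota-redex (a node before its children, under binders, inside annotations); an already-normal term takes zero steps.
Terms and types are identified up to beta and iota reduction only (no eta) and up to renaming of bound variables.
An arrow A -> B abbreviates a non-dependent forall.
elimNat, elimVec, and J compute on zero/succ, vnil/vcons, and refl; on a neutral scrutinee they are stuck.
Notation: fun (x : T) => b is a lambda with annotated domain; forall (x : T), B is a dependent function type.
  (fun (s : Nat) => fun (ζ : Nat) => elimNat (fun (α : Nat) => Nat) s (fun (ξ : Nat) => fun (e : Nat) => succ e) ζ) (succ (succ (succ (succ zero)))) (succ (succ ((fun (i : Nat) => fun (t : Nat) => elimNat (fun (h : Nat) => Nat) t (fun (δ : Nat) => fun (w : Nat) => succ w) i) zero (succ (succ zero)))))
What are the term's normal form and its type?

resulting normal form:
  succ (succ (succ (succ (succ (succ (succ (succ zero)))))))
type:
  Nat
observation: 18 normal-order steps separate the term from its normal form.


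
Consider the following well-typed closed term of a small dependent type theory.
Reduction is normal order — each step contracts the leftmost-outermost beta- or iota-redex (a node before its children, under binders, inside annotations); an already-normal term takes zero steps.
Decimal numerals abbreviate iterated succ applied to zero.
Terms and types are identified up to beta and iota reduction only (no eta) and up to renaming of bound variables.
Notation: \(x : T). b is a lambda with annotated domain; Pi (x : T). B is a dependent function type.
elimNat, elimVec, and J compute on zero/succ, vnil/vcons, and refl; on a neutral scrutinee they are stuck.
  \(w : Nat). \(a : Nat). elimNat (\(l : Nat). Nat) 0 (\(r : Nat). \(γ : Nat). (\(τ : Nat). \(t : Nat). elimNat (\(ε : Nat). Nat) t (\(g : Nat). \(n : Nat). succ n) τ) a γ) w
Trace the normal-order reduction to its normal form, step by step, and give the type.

normal-order reduction:
  \(w : Nat). \(a : Nat). elimNat (\(l : Nat). Nat) 0 (\(r : Nat). \(γ : Nat). (\(τ : Nat). \(t : Nat). elimNat (\(ε : Nat). Nat) t (\(g : Nat). \(n : Nat). succ n) τ) a γ) w
  ~> \(w : Nat). \(a : Nat). elimNat (\(l : Nat). Nat) 0 (\(r : Nat). \(γ : Nat). (\(τ : Nat). elimNat (\(t : Nat). Nat) τ (\(ε : Nat). \(g : Nat). succ g) a) γ) w
  ~> \(w : Nat). \(a : Nat). elimNat (\(l : Nat). Nat) 0 (\(r : Nat). \(γ : Nat). elimNat (\(τ : Nat). Nat) γ (\(t : Nat). \(ε : Nat). succ ε) a) w
the term's type:
  Pi (w : Nat). Pi (a : Nat). Nat


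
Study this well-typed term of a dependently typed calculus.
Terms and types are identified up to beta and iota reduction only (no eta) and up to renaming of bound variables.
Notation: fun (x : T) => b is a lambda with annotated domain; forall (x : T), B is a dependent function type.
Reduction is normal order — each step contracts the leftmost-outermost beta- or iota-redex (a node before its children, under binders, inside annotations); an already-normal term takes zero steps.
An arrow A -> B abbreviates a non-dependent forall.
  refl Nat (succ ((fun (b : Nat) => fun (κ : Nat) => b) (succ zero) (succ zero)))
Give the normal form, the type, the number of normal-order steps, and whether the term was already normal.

normal form:
  refl Nat (succ (succ zero))
inferred type:
  Eq Nat (succ (succ zero)) (succ (succ zero))
reduction steps (normal order): 2
started in normal form: no
first contracted redex: a beta-redex


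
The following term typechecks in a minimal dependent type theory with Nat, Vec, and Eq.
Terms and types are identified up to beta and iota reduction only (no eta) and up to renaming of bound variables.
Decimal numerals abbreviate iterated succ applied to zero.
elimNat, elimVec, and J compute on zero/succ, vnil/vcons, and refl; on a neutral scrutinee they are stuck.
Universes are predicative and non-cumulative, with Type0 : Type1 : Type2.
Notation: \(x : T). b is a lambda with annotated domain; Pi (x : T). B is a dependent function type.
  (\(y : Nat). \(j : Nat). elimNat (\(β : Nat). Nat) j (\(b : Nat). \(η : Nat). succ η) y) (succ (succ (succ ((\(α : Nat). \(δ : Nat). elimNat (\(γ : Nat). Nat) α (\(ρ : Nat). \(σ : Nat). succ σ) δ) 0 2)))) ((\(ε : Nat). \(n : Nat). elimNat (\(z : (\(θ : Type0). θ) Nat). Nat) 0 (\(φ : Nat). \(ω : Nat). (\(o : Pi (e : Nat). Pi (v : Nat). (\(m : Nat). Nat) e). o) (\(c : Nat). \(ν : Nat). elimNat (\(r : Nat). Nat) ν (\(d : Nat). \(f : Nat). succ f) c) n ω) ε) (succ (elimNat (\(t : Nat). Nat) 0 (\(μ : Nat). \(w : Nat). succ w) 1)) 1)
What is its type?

the term's type:
  Nat


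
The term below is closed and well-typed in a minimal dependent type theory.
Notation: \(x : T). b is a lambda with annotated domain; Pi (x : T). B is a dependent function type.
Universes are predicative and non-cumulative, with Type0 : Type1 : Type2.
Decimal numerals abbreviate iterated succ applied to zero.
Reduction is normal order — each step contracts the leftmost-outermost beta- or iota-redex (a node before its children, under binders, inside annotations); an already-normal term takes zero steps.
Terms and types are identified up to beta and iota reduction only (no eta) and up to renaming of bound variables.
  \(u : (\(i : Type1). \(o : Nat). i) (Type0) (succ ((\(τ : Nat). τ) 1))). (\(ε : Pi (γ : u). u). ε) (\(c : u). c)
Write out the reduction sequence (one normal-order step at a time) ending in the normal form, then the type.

normal-order reduction sequence:
  \(u : (\(i : Type1). \(o : Nat). i) (Type0) (succ ((\(τ : Nat). τ) 1))). (\(ε : Pi (γ : u). u). ε) (\(c : u). c)
  ~> \(u : (\(i : Nat). Type0) (succ ((\(o : Nat). o) 1))). (\(τ : Pi (ε : u). u). τ) (\(γ : u). γ)
  ~> \(u : Type0). (\(i : Pi (o : u). u). i) (\(τ : u). τ)
  ~> \(u : Type0). \(i : u). i
inferred type:
  Pi (u : Type0). Pi (i : u). u


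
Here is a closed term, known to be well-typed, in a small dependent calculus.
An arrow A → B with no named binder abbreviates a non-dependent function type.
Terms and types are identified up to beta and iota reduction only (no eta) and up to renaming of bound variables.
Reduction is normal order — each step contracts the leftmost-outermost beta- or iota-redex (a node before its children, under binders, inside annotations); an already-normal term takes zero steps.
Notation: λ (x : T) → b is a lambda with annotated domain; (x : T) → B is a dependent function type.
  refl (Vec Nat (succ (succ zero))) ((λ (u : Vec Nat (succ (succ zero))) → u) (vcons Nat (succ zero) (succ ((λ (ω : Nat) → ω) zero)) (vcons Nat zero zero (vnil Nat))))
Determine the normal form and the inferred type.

resulting normal form:
  refl (Vec Nat (succ (succ zero))) (vcons Nat (succ zero) (succ zero) (vcons Nat zero zero (vnil Nat)))
type:
  Eq (Vec Nat (succ (succ zero))) (vcons Nat (succ zero) (succ zero) (vcons Nat zero zero (vnil Nat))) (vcons Nat (succ zero) (succ zero) (vcons Nat zero zero (vnil Nat)))


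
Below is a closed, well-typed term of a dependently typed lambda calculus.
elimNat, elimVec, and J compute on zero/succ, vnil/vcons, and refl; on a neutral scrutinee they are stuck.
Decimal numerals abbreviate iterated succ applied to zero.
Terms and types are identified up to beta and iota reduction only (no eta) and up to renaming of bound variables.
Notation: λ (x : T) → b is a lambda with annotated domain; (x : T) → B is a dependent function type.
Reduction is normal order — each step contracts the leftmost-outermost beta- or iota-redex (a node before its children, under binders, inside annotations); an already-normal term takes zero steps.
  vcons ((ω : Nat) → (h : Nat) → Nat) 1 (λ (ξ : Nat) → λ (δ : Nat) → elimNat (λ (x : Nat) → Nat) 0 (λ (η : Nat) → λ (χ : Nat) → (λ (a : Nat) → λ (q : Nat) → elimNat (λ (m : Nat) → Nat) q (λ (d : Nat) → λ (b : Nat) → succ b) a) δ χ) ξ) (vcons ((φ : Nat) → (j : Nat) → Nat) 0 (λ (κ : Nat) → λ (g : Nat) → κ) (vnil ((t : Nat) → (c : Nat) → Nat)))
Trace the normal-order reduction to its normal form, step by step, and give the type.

normal-order reduction sequence:
  vcons ((ω : Nat) → (h : Nat) → Nat) 1 (λ (ξ : Nat) → λ (δ : Nat) → elimNat (λ (x : Nat) → Nat) 0 (λ (η : Nat) → λ (χ : Nat) → (λ (a : Nat) → λ (q : Nat) → elimNat (λ (m : Nat) → Nat) q (λ (d : Nat) → λ (b : Nat) → succ b) a) δ χ) ξ) (vcons ((φ : Nat) → (j : Nat) → Nat) 0 (λ (κ : Nat) → λ (g : Nat) → κ) (vnil ((t : Nat) → (c : Nat) → Nat)))
  ~> vcons ((ω : Nat) → (h : Nat) → Nat) 1 (λ (ξ : Nat) → λ (δ : Nat) → elimNat (λ (x : Nat) → Nat) 0 (λ (η : Nat) → λ (χ : Nat) → (λ (a : Nat) → elimNat (λ (q : Nat) → Nat) a (λ (m : Nat) → λ (d : Nat) → succ d) δ) χ) ξ) (vcons ((b : Nat) → (φ : Nat) → Nat) 0 (λ (j : Nat) → λ (κ : Nat) → j) (vnil ((g : Nat) → (t : Nat) → Nat)))
  ~> vcons ((ω : Nat) → (h : Nat) → Nat) 1 (λ (ξ : Nat) → λ (δ : Nat) → elimNat (λ (x : Nat) → Nat) 0 (λ (η : Nat) → λ (χ : Nat) → elimNat (λ (a : Nat) → Nat) χ (λ (q : Nat) → λ (m : Nat) → succ m) δ) ξ) (vcons ((d : Nat) → (b : Nat) → Nat) 0 (λ (φ : Nat) → λ (j : Nat) → φ) (vnil ((κ : Nat) → (g : Nat) → Nat)))
the term's type:
  Vec ((ω : Nat) → (h : Nat) → Nat) 2


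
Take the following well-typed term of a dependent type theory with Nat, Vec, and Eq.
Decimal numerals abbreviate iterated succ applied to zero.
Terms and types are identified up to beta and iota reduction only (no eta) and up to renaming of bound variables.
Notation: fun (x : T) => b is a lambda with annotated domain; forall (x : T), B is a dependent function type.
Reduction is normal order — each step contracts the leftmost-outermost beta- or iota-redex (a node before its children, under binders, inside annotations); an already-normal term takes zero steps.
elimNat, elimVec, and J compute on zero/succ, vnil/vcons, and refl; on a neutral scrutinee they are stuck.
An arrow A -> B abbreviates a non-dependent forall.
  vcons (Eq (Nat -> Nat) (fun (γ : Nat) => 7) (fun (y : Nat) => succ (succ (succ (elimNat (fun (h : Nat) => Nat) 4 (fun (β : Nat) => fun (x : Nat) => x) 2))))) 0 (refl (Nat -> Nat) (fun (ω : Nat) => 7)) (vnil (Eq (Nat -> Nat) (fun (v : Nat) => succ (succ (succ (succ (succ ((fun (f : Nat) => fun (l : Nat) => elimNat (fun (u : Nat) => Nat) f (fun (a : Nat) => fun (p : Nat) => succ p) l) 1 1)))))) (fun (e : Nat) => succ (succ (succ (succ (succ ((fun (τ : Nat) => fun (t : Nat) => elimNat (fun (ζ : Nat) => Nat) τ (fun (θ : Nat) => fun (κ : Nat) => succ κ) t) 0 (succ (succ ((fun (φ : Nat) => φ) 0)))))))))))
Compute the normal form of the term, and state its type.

resulting normal form:
  vcons (Eq (Nat -> Nat) (fun (γ : Nat) => 7) (fun (y : Nat) => 7)) 0 (refl (Nat -> Nat) (fun (h : Nat) => 7)) (vnil (Eq (Nat -> Nat) (fun (β : Nat) => 7) (fun (x : Nat) => 7)))
type:
  Vec (Eq (Nat -> Nat) (fun (γ : Nat) => 7) (fun (y : Nat) => 7)) 1


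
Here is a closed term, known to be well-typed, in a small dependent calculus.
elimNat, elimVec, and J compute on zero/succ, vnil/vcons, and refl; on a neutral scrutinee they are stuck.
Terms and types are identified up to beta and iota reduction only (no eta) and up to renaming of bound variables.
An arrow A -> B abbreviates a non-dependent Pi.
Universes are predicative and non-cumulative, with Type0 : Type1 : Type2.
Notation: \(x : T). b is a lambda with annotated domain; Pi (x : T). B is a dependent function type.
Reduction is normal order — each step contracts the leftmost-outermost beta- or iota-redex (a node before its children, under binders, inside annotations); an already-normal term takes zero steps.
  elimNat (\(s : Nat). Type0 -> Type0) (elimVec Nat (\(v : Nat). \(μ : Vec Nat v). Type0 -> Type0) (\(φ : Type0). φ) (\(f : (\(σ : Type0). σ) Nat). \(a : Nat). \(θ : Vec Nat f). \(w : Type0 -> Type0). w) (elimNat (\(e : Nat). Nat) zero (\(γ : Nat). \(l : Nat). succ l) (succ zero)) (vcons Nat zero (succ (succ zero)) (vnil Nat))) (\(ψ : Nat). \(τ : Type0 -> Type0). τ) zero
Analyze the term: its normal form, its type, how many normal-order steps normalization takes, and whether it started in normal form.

reduced normal form:
  \(s : Type0). s
type:
  Type0 -> Type0
reduction steps (normal order): 7
already normal: no
first redex: an elimNat iota-redex


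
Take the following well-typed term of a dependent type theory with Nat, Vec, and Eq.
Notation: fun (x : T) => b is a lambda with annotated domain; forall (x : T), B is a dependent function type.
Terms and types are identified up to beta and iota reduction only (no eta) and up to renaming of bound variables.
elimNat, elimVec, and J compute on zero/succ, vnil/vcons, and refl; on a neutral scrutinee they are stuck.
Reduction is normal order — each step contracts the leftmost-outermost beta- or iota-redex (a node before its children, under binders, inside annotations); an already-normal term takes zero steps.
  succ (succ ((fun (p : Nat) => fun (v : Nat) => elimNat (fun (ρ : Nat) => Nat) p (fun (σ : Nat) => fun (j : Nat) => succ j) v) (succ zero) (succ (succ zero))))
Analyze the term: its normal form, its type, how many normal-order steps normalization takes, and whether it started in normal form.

reduced normal form:
  succ (succ (succ (succ (succ zero))))
type:
  Nat
normal-order step count: 9
already normal: no
first contracted redex: a beta-redex


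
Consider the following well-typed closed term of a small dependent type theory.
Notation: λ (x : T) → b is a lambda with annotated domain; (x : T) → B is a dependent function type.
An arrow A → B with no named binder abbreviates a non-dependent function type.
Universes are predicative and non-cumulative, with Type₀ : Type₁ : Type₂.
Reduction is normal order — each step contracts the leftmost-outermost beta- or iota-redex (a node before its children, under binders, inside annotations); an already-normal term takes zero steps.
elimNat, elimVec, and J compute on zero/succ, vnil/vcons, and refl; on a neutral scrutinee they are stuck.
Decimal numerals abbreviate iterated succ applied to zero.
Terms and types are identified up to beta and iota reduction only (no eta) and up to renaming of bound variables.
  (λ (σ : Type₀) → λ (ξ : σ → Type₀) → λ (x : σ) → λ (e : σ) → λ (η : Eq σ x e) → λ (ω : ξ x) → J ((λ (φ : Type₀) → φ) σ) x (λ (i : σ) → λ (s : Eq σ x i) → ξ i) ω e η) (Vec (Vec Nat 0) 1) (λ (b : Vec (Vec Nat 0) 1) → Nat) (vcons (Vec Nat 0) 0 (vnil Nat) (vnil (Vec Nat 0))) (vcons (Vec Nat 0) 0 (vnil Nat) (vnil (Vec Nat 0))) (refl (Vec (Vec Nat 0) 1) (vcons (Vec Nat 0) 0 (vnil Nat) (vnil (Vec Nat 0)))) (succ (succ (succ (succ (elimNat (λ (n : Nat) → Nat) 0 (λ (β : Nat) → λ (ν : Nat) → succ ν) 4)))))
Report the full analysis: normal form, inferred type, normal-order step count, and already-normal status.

resulting normal form:
  8
the term's type:
  Nat
normal-order step count: 20
term was already normal: no
first redex: a beta-redex


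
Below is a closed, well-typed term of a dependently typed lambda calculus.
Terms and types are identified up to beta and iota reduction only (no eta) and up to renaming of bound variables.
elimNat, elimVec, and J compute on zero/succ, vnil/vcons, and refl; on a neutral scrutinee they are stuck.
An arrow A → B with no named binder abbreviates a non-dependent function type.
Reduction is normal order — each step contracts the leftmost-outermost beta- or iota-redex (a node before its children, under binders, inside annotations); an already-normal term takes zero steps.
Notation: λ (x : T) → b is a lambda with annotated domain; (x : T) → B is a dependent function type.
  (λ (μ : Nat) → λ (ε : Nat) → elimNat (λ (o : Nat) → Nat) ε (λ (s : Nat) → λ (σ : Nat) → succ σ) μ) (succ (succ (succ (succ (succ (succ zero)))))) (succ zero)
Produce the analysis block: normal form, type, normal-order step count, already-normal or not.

normal form:
  succ (succ (succ (succ (succ (succ (succ zero))))))
type:
  Nat
reduction steps (normal order): 21
already normal: no
first redex: a beta-redex


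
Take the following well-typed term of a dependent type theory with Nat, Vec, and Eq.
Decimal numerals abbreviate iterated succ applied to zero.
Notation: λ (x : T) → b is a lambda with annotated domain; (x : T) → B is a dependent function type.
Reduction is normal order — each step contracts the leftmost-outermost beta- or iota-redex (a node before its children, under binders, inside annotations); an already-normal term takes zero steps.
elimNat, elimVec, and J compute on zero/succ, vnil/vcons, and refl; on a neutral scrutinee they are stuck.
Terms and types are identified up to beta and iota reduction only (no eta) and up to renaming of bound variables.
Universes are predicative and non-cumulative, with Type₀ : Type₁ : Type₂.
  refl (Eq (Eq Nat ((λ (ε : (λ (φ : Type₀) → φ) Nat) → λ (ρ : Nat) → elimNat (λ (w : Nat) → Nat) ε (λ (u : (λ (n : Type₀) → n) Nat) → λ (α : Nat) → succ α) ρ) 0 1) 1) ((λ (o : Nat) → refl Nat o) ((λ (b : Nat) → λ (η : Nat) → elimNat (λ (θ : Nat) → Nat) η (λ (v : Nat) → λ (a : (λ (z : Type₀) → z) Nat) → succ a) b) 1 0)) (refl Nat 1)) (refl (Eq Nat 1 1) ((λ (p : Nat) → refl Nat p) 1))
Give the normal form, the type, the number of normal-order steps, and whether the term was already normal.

normal form:
  refl (Eq (Eq Nat 1 1) (refl Nat 1) (refl Nat 1)) (refl (Eq Nat 1 1) (refl Nat 1))
inferred type:
  Eq (Eq (Eq Nat 1 1) (refl Nat 1) (refl Nat 1)) (refl (Eq Nat 1 1) (refl Nat 1)) (refl (Eq Nat 1 1) (refl Nat 1))
steps to reach normal form (normal order): 14
started in normal form: no
first contracted redex: a beta-redex


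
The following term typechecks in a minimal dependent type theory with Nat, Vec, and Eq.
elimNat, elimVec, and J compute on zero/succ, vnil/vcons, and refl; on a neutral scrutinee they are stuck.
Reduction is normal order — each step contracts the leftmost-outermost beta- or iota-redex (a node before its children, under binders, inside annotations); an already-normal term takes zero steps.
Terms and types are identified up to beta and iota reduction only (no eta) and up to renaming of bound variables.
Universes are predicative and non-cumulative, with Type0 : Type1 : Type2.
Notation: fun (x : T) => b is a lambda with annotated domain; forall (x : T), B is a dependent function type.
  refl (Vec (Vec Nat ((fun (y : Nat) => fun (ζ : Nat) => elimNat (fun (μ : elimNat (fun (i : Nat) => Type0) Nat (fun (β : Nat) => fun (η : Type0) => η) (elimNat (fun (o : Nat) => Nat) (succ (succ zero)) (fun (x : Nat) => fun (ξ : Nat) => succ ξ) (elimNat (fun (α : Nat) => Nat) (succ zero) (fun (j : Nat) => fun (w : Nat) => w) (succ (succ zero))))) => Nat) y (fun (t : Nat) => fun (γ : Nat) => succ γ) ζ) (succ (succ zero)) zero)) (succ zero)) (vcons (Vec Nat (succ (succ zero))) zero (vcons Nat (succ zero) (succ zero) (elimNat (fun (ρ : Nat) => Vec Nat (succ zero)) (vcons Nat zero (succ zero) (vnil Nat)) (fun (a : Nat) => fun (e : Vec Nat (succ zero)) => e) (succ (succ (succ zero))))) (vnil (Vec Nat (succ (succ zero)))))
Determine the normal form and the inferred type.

reduced normal form:
  refl (Vec (Vec Nat (succ (succ zero))) (succ zero)) (vcons (Vec Nat (succ (succ zero))) zero (vcons Nat (succ zero) (succ zero) (vcons Nat zero (succ zero) (vnil Nat))) (vnil (Vec Nat (succ (succ zero)))))
the term's type:
  Eq (Vec (Vec Nat (succ (succ zero))) (succ zero)) (vcons (Vec Nat (succ (succ zero))) zero (vcons Nat (succ zero) (succ zero) (vcons Nat zero (succ zero) (vnil Nat))) (vnil (Vec Nat (succ (succ zero))))) (vcons (Vec Nat (succ (succ zero))) zero (vcons Nat (succ zero) (succ zero) (vcons Nat zero (succ zero) (vnil Nat))) (vnil (Vec Nat (succ (succ zero)))))
observation: the first redex contracted is a beta-redex; the normal form is reached in 13 normal-order steps.
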